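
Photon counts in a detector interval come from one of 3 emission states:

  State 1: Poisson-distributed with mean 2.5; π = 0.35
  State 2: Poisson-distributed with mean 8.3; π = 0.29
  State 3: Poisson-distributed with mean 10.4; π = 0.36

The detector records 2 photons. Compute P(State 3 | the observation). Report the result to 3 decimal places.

0.006

Posterior ∝ prior × likelihood, so P(k | x) ∝ P(Z=k) f_k(x); normalise over all components.
Component likelihoods at x = 2 photons:
  L_1 = e^(−2.5)·2.5^2/2! = 0.256516
  L_2 = e^(−8.3)·8.3^2/2! = 0.00856016
  L_3 = e^(−10.4)·10.4^2/2! = 0.00164579
Unnormalised posteriors:
  P(Z=1)·L_1 = 0.35 × 0.256516 = 0.0897805
  P(Z=2)·L_2 = 0.29 × 0.00856016 = 0.00248245
  P(Z=3)·L_3 = 0.36 × 0.00164579 = 0.000592484
Evidence: 0.0897805 + 0.00248245 + 0.000592484 = 0.0928554
P(State 3 | the observation) = 0.000592484 / 0.0928554 ≈ 0.006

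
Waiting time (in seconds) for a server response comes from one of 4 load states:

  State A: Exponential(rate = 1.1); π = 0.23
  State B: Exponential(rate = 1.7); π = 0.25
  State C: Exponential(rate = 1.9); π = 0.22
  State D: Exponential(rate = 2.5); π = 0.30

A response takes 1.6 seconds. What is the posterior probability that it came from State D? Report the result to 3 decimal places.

0.131

Apply Bayes' rule: the posterior for each component is proportional to its prior times its likelihood at x.
Evaluate each component's likelihood at the observed value:
  p_A = 1.1·e^(−1.1·1.6) = 1.1·e^(−1.7600) = 0.189249
  p_B = 1.7·e^(−1.7·1.6) = 1.7·e^(−2.7200) = 0.111987
  p_C = 1.9·e^(−1.9·1.6) = 1.9·e^(−3.0400) = 0.0908863
  p_D = 2.5·e^(−2.5·1.6) = 2.5·e^(−4.0000) = 0.0457891
Weight by the priors:
  P(Z=A)·p_A = 0.23 × 0.189249 = 0.0435274
  P(Z=B)·p_B = 0.25 × 0.111987 = 0.0279968
  P(Z=C)·p_C = 0.22 × 0.0908863 = 0.019995
  P(Z=D)·p_D = 0.30 × 0.0457891 = 0.0137367
Marginal: 0.0435274 + 0.0279968 + 0.019995 + 0.0137367 = 0.105256
P(State D | x) = 0.0137367 / 0.105256 ≈ 0.131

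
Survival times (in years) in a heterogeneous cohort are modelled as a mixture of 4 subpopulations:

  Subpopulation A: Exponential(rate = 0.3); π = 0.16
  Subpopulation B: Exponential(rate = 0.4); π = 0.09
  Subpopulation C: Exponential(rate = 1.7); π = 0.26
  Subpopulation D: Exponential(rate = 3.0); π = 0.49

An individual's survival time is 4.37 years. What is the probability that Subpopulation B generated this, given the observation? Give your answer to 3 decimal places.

By Bayes' theorem, P(k | x) = π_k f_k(x) / Σ_j π_j f_j(x).
Component likelihoods at x = 4.37 years:
  p_A = 0.3·e^(−0.3·4.37) = 0.3·e^(−1.3110) = 0.0808651
  p_B = 0.4·e^(−0.4·4.37) = 0.4·e^(−1.7480) = 0.0696487
  p_C = 1.7·e^(−1.7·4.37) = 1.7·e^(−7.4290) = 0.00100943
  p_D = 3.0·e^(−3.0·4.37) = 3.0·e^(−13.1100) = 6.07464e-06
Unnormalised posteriors:
  π_A·p_A = 0.16 × 0.0808651 = 0.0129384
  π_B·p_B = 0.09 × 0.0696487 = 0.00626839
  π_C·p_C = 0.26 × 0.00100943 = 0.000262451
  π_D·p_D = 0.49 × 6.07464e-06 = 2.97657e-06
Sum: 0.0129384 + 0.00626839 + 0.000262451 + 2.97657e-06 = 0.0194722
Responsibility of Subpopulation B: 0.00626839 / 0.0194722 ≈ 0.322

0.322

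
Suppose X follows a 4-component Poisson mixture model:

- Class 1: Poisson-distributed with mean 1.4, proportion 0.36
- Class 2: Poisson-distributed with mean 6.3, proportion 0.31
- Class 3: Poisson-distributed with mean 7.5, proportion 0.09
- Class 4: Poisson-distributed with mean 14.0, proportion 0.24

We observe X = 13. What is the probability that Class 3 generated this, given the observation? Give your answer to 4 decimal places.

0.0642

Posterior ∝ prior × likelihood, so P(k | x) ∝ P(Z=k) f_k(x); normalise over all components.
Evaluate each component's likelihood at the observed value:
  L_1 = 3.1432e-09
  L_2 = 0.00726259
  L_3 = 0.0211012
  L_4 = 0.105989
Weight by the priors:
  P(Z=1)·L_1 = 0.36 × 3.1432e-09 = 1.13155e-09
  P(Z=2)·L_2 = 0.31 × 0.00726259 = 0.0022514
  P(Z=3)·L_3 = 0.09 × 0.0211012 = 0.00189911
  P(Z=4)·L_4 = 0.24 × 0.105989 = 0.0254374
Denominator: 1.13155e-09 + 0.0022514 + 0.00189911 + 0.0254374 = 0.0295879
So the posterior for Class 3 is 0.00189911 / 0.0295879 ≈ 0.0642.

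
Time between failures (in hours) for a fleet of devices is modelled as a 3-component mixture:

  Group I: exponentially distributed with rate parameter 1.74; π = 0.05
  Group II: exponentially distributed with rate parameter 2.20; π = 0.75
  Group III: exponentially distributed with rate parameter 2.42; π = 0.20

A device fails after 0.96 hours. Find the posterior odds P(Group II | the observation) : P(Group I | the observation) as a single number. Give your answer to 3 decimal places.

Posterior odds = (P(Z=i) f_i(x)) / (P(Z=j) f_j(x)); the normalising sum cancels.
Evaluate each component's likelihood at the observed value:
  L_I = 1.74·e^(−1.74·0.96) = 1.74·e^(−1.6704) = 0.327419
  L_II = 2.20·e^(−2.20·0.96) = 2.20·e^(−2.1120) = 0.266191
  L_III = 2.42·e^(−2.42·0.96) = 2.42·e^(−2.3232) = 0.237062
Posterior odds = (P(Z=II)·L_II) / (P(Z=I)·L_I) = (0.75·0.266191) / (0.05·0.327419) = 0.199643 / 0.0163709 ≈ 12.195

12.195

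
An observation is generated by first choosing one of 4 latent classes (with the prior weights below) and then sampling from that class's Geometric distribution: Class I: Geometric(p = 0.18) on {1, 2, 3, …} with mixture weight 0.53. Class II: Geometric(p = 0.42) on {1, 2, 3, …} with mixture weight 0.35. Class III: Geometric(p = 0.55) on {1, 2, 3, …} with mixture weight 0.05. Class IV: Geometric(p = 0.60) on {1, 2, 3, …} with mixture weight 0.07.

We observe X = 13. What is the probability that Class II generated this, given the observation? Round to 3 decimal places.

The responsibility of component k is π_k f_k(x) divided by Σ_j π_j f_j(x).
Component likelihoods at x = 13:
  f_I = 0.0166356
  f_II = 0.000608675
  f_III = 3.79239e-05
  f_IV = 1.00663e-05
Weight by the priors:
  π_I·f_I = 0.53 × 0.0166356 = 0.00881687
  π_II·f_II = 0.35 × 0.000608675 = 0.000213036
  π_III·f_III = 0.05 × 3.79239e-05 = 1.89619e-06
  π_IV·f_IV = 0.07 × 1.00663e-05 = 7.04643e-07
Sum: 0.00881687 + 0.000213036 + 1.89619e-06 + 7.04643e-07 = 0.00903251
P(Class II | data) = 0.000213036 / 0.00903251 ≈ 0.024

0.024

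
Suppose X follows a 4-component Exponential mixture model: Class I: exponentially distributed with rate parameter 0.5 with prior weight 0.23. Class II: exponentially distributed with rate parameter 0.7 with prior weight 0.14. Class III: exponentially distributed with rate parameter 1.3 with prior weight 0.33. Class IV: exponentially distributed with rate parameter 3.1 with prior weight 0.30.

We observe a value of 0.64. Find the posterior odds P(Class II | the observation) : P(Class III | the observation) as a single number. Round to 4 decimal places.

0.3354

Posterior odds = (π_i f_i(x)) / (π_j f_j(x)); the normalising sum cancels.
Exponential densities:
  L_I = 0.363075
  L_II = 0.447233
  L_III = 0.565731
  L_IV = 0.426306
Odds = (0.14/0.33) × (0.447233/0.565731) = 0.424242 × 0.79054 ≈ 0.3354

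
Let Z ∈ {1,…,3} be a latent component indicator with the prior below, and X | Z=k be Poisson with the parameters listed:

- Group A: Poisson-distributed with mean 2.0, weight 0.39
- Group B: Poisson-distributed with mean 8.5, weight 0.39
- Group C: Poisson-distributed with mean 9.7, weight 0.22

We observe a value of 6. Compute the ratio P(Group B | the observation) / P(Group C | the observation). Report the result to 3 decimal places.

The posterior odds equal the prior odds times the likelihood ratio: (π_i/π_j)·(f_i(x)/f_j(x)).
Evaluate each component's likelihood at the observed value:
  L_A = e^(−2.0)·2.0^6/6! = 0.0120298
  L_B = e^(−8.5)·8.5^6/6! = 0.106581
  L_C = e^(−9.7)·9.7^6/6! = 0.0708992
0.0415664 / 0.0155978 ≈ 2.665

2.665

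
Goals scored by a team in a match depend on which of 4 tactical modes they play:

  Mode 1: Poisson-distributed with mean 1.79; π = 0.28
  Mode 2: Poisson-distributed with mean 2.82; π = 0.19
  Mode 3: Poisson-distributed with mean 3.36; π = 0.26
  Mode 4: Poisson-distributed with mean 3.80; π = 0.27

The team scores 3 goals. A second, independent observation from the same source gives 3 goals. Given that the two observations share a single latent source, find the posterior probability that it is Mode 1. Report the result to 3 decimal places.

0.177

Apply Bayes' rule: the posterior for each component is proportional to its prior times its likelihood at x.
Since both observations come from the same component, the likelihood for component k is f_k(x₁)·f_k(x₂).
  L_1 = [e^(−1.79)·1.79^3/3! = 0.159596] × [0.159596] = 0.0254707
  L_2 = [e^(−2.82)·2.82^3/3! = 0.222785] × [0.222785] = 0.0496331
  L_3 = [e^(−3.36)·3.36^3/3! = 0.219602] × [0.219602] = 0.0482252
  L_4 = [e^(−3.80)·3.80^3/3! = 0.204588] × [0.204588] = 0.0418563
Prior × likelihood for each component:
  π_1·L_1 = 0.28 × 0.0254707 = 0.00713181
  π_2·L_2 = 0.19 × 0.0496331 = 0.00943029
  π_3·L_3 = 0.26 × 0.0482252 = 0.0125386
  π_4·L_4 = 0.27 × 0.0418563 = 0.0113012
Marginal: 0.00713181 + 0.00943029 + 0.0125386 + 0.0113012 = 0.0404019
Responsibility of Mode 1: 0.00713181 / 0.0404019 ≈ 0.177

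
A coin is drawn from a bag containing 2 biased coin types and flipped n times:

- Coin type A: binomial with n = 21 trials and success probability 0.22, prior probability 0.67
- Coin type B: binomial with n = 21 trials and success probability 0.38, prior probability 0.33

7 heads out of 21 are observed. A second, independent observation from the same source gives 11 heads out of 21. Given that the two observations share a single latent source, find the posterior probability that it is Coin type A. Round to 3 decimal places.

The responsibility of component k is π_k f_k(x) divided by Σ_j π_j f_j(x).
Since both observations come from the same component, the likelihood for component k is f_k(x₁)·f_k(x₂).
  L_A = [0.0894928] × [0.00171799] = 0.000153748
  L_B = [0.164996] × [0.0706255] = 0.0116529
Multiply by the mixture weights:
  π_A·L_A = 0.67 × 0.000153748 = 0.000103011
  π_B·L_B = 0.33 × 0.0116529 = 0.00384547
Marginal: 0.000103011 + 0.00384547 = 0.00394848
So the posterior for Coin type A is 0.000103011 / 0.00394848 ≈ 0.026.

0.026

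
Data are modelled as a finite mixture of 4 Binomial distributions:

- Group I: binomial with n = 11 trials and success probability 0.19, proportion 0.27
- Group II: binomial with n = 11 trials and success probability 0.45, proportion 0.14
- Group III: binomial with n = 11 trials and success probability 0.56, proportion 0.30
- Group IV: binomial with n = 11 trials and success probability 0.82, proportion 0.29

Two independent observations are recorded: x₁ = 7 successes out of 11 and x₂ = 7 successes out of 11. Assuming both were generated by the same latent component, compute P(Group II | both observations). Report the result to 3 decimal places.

The responsibility of component k is P(Z=k) f_k(x) divided by Σ_j P(Z=j) f_j(x).
Since both observations come from the same component, the likelihood for component k is f_k(x₁)·f_k(x₂).
  f_I = [C(11,7)·0.19^7·0.81^4 = 330·8.93872e-06·0.430467 = 0.00126978] × [0.00126978] = 1.61235e-06
  f_II = [C(11,7)·0.45^7·0.55^4 = 330·0.00373669·0.0915063 = 0.112837] × [0.112837] = 0.0127322
  f_III = [C(11,7)·0.56^7·0.44^4 = 330·0.0172709·0.037481 = 0.213619] × [0.213619] = 0.0456333
  f_IV = [C(11,7)·0.82^7·0.18^4 = 330·0.249285·0.00104976 = 0.0863577] × [0.0863577] = 0.00745765
Weight by the priors:
  P(Z=I)·f_I = 0.27 × 1.61235e-06 = 4.35334e-07
  P(Z=II)·f_II = 0.14 × 0.0127322 = 0.00178251
  P(Z=III)·f_III = 0.30 × 0.0456333 = 0.01369
  P(Z=IV)·f_IV = 0.29 × 0.00745765 = 0.00216272
Marginal: 4.35334e-07 + 0.00178251 + 0.01369 + 0.00216272 = 0.0176356
So the posterior for Group II is 0.00178251 / 0.0176356 ≈ 0.101.

0.101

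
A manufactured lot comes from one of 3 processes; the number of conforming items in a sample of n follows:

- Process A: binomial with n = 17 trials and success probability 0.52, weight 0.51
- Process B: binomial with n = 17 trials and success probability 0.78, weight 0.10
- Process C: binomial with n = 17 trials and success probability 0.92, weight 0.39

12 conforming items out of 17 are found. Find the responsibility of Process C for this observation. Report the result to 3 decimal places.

P(component k | x) = w_k·f_k(x) / marginal(x), where marginal(x) = Σ_j w_j·f_j(x).
Evaluate each component's likelihood at the observed value:
  p_A = C(17,12)·0.52^12·0.48^5 = 6188·0.000390877·0.0254804 = 0.0616306
  p_B = C(17,12)·0.78^12·0.22^5 = 6188·0.0507149·0.000515363 = 0.161733
  p_C = C(17,12)·0.92^12·0.08^5 = 6188·0.367666·3.2768e-06 = 0.00745511
Weight by the priors:
  w_A·p_A = 0.51 × 0.0616306 = 0.0314316
  w_B·p_B = 0.10 × 0.161733 = 0.0161733
  w_C·p_C = 0.39 × 0.00745511 = 0.00290749
Sum: 0.0314316 + 0.0161733 + 0.00290749 = 0.0505124
So the posterior for Process C is 0.00290749 / 0.0505124 ≈ 0.058.

0.058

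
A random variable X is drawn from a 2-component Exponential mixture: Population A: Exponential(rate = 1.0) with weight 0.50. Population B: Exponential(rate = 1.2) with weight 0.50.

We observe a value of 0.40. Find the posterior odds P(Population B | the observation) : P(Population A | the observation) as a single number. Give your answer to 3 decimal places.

1.108

Only the two components matter; the odds are (P(Z=i) f_i(x)) / (P(Z=j) f_j(x)).
Evaluate each component's likelihood at the observed value:
  f_A = 0.67032
  f_B = 0.74254
0.37127 / 0.33516 ≈ 1.108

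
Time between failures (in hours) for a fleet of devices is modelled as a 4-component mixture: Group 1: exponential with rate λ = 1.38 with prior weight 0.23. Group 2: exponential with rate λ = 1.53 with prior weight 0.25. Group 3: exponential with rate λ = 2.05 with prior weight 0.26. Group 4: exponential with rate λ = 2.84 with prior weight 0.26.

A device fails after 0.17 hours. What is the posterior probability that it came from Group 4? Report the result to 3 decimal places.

0.331

By Bayes' theorem, P(k | x) = π_k f_k(x) / Σ_j π_j f_j(x).
Exponential densities:
  f_1 = 1.38·e^(−1.38·0.17) = 1.38·e^(−0.2346) = 1.09142
  f_2 = 1.53·e^(−1.53·0.17) = 1.53·e^(−0.2601) = 1.17959
  f_3 = 2.05·e^(−2.05·0.17) = 2.05·e^(−0.3485) = 1.44678
  f_4 = 2.84·e^(−2.84·0.17) = 2.84·e^(−0.4828) = 1.75243
Unnormalised posteriors:
  π_1·f_1 = 0.23 × 1.09142 = 0.251028
  π_2·f_2 = 0.25 × 1.17959 = 0.294898
  π_3·f_3 = 0.26 × 1.44678 = 0.376163
  π_4·f_4 = 0.26 × 1.75243 = 0.455632
Normaliser: 0.251028 + 0.294898 + 0.376163 + 0.455632 = 1.37772
P(Group 4 | the observation) ≈ 0.331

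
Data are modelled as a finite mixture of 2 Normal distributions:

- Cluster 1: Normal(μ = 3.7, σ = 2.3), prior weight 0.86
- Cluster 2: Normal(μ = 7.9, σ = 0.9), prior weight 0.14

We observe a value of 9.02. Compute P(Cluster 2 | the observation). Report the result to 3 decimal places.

0.736

Apply Bayes' rule: the posterior for each component is proportional to its prior times its likelihood at x.
Normal densities:
  f_1 = (1/(2.3·√(2π)))·exp(−(9.02−3.7)²/(2·2.3²)) = 0.173453·exp(-2.67509) = 0.0119511
  f_2 = (1/(0.9·√(2π)))·exp(−(9.02−7.9)²/(2·0.9²)) = 0.443269·exp(-0.77432) = 0.204355
Unnormalised posteriors:
  w_1·f_1 = 0.86 × 0.0119511 = 0.0102779
  w_2·f_2 = 0.14 × 0.204355 = 0.0286096
Evidence: 0.0102779 + 0.0286096 = 0.0388876
P(Cluster 2 | x) = 0.0286096 / 0.0388876 ≈ 0.736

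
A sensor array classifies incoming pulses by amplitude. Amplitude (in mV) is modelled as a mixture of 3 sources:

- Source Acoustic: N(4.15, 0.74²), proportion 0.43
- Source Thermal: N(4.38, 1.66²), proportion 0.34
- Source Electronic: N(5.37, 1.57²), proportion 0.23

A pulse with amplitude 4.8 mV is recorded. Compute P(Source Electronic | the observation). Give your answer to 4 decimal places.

0.1877

The responsibility of component k is π_k f_k(x) divided by Σ_j π_j f_j(x).
Evaluate each component's likelihood at the observed value:
  L_Acoustic = 0.366555
  L_Thermal = 0.232756
  L_Electronic = 0.237897
Prior × likelihood for each component:
  π_Acoustic·L_Acoustic = 0.43 × 0.366555 = 0.157618
  π_Thermal·L_Thermal = 0.34 × 0.232756 = 0.0791371
  π_Electronic·L_Electronic = 0.23 × 0.237897 = 0.0547162
Marginal: 0.157618 + 0.0791371 + 0.0547162 = 0.291472
Responsibility of Source Electronic: 0.0547162 / 0.291472 ≈ 0.1877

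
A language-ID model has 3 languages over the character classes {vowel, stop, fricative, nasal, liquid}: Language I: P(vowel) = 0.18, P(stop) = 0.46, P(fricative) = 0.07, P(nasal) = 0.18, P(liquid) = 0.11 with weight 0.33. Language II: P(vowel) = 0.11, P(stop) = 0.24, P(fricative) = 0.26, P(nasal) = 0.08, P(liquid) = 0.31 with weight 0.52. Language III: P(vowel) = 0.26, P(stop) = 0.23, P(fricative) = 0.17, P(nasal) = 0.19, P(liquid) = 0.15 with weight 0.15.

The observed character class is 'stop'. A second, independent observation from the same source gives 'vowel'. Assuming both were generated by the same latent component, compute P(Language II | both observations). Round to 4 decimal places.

The responsibility of component k is π_k f_k(x) divided by Σ_j π_j f_j(x).
Since both observations come from the same component, the likelihood for component k is f_k(x₁)·f_k(x₂).
  p_I = [P(stop | comp) = 0.46] × [0.18] = 0.0828
  p_II = [P(stop | comp) = 0.24] × [0.11] = 0.0264
  p_III = [P(stop | comp) = 0.23] × [0.26] = 0.0598
Prior × likelihood for each component:
  π_I·p_I = 0.33 × 0.0828 = 0.027324
  π_II·p_II = 0.52 × 0.0264 = 0.013728
  π_III·p_III = 0.15 × 0.0598 = 0.00897
Marginal: 0.027324 + 0.013728 + 0.00897 = 0.050022
P(Language II | x₁, x₂) ≈ 0.2744

0.2744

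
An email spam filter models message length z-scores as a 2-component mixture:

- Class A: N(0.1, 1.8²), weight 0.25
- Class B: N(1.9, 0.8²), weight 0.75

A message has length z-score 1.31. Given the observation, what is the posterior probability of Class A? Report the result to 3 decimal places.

0.134

Posterior ∝ prior × likelihood, so P(k | x) ∝ P(Z=k) f_k(x); normalise over all components.
Component likelihoods at x = 1.31:
  L_A = (1/(1.8·√(2π)))·exp(−(1.31−0.1)²/(2·1.8²)) = 0.221635·exp(-0.22594) = 0.176812
  L_B = (1/(0.8·√(2π)))·exp(−(1.31−1.9)²/(2·0.8²)) = 0.498678·exp(-0.27195) = 0.379938
Multiply by the mixture weights:
  P(Z=A)·L_A = 0.25 × 0.176812 = 0.0442031
  P(Z=B)·L_B = 0.75 × 0.379938 = 0.284953
Denominator: 0.0442031 + 0.284953 = 0.329156
P(Class A | 1.31) ≈ 0.134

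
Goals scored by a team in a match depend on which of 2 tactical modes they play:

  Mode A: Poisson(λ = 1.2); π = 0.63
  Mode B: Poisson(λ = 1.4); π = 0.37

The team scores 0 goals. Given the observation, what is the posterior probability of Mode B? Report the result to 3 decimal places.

0.325

Posterior ∝ prior × likelihood, so P(k | x) ∝ π_k f_k(x); normalise over all components.
Component likelihoods at x = 0 goals:
  p_A = 0.301194
  p_B = 0.246597
Prior × likelihood for each component:
  π_A·p_A = 0.63 × 0.301194 = 0.189752
  π_B·p_B = 0.37 × 0.246597 = 0.0912409
Denominator: 0.189752 + 0.0912409 = 0.280993
So the posterior for Mode B is 0.0912409 / 0.280993 ≈ 0.325.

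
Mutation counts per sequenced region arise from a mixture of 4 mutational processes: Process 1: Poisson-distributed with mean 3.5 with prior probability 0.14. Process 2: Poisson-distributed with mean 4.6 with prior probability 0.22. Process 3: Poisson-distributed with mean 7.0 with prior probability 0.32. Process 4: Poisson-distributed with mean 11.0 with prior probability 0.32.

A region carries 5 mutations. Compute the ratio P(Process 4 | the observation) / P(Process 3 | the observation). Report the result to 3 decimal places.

0.176

Only the two components matter; the odds are (w_i f_i(x)) / (w_j f_j(x)).
Poisson probabilities:
  L_1 = e^(−3.5)·3.5^5/5! = 0.132169
  L_2 = e^(−4.6)·4.6^5/5! = 0.172526
  L_3 = e^(−7.0)·7.0^5/5! = 0.127717
  L_4 = e^(−11.0)·11.0^5/5! = 0.0224152
0.00717287 / 0.0408693 ≈ 0.176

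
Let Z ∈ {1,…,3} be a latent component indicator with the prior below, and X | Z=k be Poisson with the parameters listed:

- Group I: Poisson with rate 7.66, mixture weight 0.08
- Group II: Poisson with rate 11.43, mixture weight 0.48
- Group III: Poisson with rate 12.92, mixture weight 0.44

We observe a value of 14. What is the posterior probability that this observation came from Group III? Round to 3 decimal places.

P(component k | x) = π_k·f_k(x) / marginal(x), where marginal(x) = Σ_j π_j·f_j(x).
Poisson probabilities:
  L_I = 0.0129449
  L_II = 0.0809567
  L_III = 0.101434
Prior × likelihood for each component:
  π_I·L_I = 0.08 × 0.0129449 = 0.00103559
  π_II·L_II = 0.48 × 0.0809567 = 0.0388592
  π_III·L_III = 0.44 × 0.101434 = 0.0446308
Normaliser: 0.00103559 + 0.0388592 + 0.0446308 = 0.0845256
P(Group III | the observation) ≈ 0.528

0.528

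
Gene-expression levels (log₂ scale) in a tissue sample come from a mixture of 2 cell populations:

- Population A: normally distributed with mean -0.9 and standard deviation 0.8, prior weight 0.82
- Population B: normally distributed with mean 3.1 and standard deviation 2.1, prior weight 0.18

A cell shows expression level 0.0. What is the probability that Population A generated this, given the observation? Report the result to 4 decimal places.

0.9497

Posterior ∝ prior × likelihood, so P(k | x) ∝ P(Z=k) f_k(x); normalise over all components.
Component likelihoods at x = 0.0:
  L_A = 0.264846
  L_B = 0.0638994
Weight by the priors:
  P(Z=A)·L_A = 0.82 × 0.264846 = 0.217174
  P(Z=B)·L_B = 0.18 × 0.0638994 = 0.0115019
Evidence: 0.217174 + 0.0115019 = 0.228675
Responsibility of Population A: 0.217174 / 0.228675 ≈ 0.9497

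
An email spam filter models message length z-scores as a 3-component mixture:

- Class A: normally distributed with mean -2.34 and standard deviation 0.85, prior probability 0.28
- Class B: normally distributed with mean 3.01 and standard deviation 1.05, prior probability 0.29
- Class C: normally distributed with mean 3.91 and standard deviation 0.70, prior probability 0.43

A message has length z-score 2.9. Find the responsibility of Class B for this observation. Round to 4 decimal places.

P(component k | x) = π_k·f_k(x) / marginal(x), where marginal(x) = Σ_j π_j·f_j(x).
Evaluate each component's likelihood at the observed value:
  p_A = (1/(0.85·√(2π)))·exp(−(2.9−-2.34)²/(2·0.85²)) = 0.469344·exp(-19.00180) = 2.62491e-09
  p_B = (1/(1.05·√(2π)))·exp(−(2.9−3.01)²/(2·1.05²)) = 0.379945·exp(-0.00549) = 0.377866
  p_C = (1/(0.70·√(2π)))·exp(−(2.9−3.91)²/(2·0.70²)) = 0.569918·exp(-1.04092) = 0.201255
Multiply by the mixture weights:
  π_A·p_A = 0.28 × 2.62491e-09 = 7.34975e-10
  π_B·p_B = 0.29 × 0.377866 = 0.109581
  π_C·p_C = 0.43 × 0.201255 = 0.0865397
Sum: 7.34975e-10 + 0.109581 + 0.0865397 = 0.196121
Responsibility of Class B: 0.109581 / 0.196121 ≈ 0.5587

0.5587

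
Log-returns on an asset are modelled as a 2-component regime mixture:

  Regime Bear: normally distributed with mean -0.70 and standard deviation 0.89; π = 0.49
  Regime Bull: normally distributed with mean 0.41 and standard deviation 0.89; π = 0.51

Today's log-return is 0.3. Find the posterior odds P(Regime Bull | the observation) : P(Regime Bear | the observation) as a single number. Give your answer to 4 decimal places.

Posterior odds = (π_i f_i(x)) / (π_j f_j(x)); the normalising sum cancels.
Component likelihoods at x = 0.3:
  p_Bear = (1/(0.89·√(2π)))·exp(−(0.3−-0.70)²/(2·0.89²)) = 0.448250·exp(-0.63123) = 0.23844
  p_Bull = (1/(0.89·√(2π)))·exp(−(0.3−0.41)²/(2·0.89²)) = 0.448250·exp(-0.00764) = 0.444839
0.226868 / 0.116836 ≈ 1.9418

1.9418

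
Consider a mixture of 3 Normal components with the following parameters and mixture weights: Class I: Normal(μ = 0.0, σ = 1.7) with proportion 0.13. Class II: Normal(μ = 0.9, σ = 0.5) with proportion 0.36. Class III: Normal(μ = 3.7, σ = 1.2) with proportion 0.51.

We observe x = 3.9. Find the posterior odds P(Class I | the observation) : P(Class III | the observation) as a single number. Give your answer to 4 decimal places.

Since P(k|x) ∝ w_k f_k(x), the posterior odds are w_i f_i(x) / (w_j f_j(x)).
Normal densities:
  f_I = 0.0168896
  f_II = 1.21518e-08
  f_III = 0.327866
Odds = (0.13/0.51) × (0.0168896/0.327866) = 0.254902 × 0.0515138 ≈ 0.0131

0.0131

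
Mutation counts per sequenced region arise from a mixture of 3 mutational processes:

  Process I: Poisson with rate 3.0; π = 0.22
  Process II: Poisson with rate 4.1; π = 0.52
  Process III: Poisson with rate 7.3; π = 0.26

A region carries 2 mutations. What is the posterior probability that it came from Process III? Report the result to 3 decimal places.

0.037

By Bayes' theorem, P(k | x) = w_k f_k(x) / Σ_j w_j f_j(x).
Component likelihoods at x = 2 mutations:
  p_I = e^(−3.0)·3.0^2/2! = 0.224042
  p_II = e^(−4.1)·4.1^2/2! = 0.139293
  p_III = e^(−7.3)·7.3^2/2! = 0.0179997
Multiply by the mixture weights:
  w_I·p_I = 0.22 × 0.224042 = 0.0492892
  w_II·p_II = 0.52 × 0.139293 = 0.0724325
  w_III·p_III = 0.26 × 0.0179997 = 0.00467993
Evidence: 0.0492892 + 0.0724325 + 0.00467993 = 0.126402
Responsibility of Process III: 0.00467993 / 0.126402 ≈ 0.037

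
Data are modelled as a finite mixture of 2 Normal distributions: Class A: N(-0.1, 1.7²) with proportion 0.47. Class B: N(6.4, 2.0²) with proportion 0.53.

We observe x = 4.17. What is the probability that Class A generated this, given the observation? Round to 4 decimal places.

Posterior ∝ prior × likelihood, so P(k | x) ∝ π_k f_k(x); normalise over all components.
Evaluate each component's likelihood at the observed value:
  L_A = (1/(1.7·√(2π)))·exp(−(4.17−-0.1)²/(2·1.7²)) = 0.234672·exp(-3.15448) = 0.0100112
  L_B = (1/(2.0·√(2π)))·exp(−(4.17−6.4)²/(2·2.0²)) = 0.199471·exp(-0.62161) = 0.107132
Prior × likelihood for each component:
  π_A·L_A = 0.47 × 0.0100112 = 0.00470528
  π_B·L_B = 0.53 × 0.107132 = 0.0567797
Evidence: 0.00470528 + 0.0567797 = 0.061485
P(Class A | data) ≈ 0.0765

0.0765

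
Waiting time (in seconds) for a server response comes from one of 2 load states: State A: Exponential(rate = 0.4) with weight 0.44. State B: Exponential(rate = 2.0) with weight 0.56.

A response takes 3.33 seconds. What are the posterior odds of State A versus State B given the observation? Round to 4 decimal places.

Only the two components matter; the odds are (π_i f_i(x)) / (π_j f_j(x)).
Component likelihoods at x = 3.33 seconds:
  f_A = 0.4·e^(−0.4·3.33) = 0.4·e^(−1.3320) = 0.10558
  f_B = 2.0·e^(−2.0·3.33) = 2.0·e^(−6.6600) = 0.00256229
Posterior odds = (π_A·f_A) / (π_B·f_B) = (0.44·0.10558) / (0.56·0.00256229) = 0.046455 / 0.00143488 ≈ 32.3754

32.3754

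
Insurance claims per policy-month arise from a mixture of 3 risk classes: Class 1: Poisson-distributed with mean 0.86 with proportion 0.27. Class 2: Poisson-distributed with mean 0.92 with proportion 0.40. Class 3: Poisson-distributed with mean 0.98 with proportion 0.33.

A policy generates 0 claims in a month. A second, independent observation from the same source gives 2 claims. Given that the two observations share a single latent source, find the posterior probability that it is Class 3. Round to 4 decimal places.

0.3327

P(component k | x) = P(Z=k)·f_k(x) / marginal(x), where marginal(x) = Σ_j P(Z=j)·f_j(x).
Since both observations come from the same component, the likelihood for component k is f_k(x₁)·f_k(x₂).
  f_1 = [0.423162] × [0.156485] = 0.0662187
  f_2 = [0.398519] × [0.168653] = 0.0672115
  f_3 = [0.375311] × [0.180224] = 0.0676402
Prior × likelihood for each component:
  P(Z=1)·f_1 = 0.27 × 0.0662187 = 0.017879
  P(Z=2)·f_2 = 0.40 × 0.0672115 = 0.0268846
  P(Z=3)·f_3 = 0.33 × 0.0676402 = 0.0223213
Denominator: 0.017879 + 0.0268846 + 0.0223213 = 0.0670849
So the posterior for Class 3 is 0.0223213 / 0.0670849 ≈ 0.3327.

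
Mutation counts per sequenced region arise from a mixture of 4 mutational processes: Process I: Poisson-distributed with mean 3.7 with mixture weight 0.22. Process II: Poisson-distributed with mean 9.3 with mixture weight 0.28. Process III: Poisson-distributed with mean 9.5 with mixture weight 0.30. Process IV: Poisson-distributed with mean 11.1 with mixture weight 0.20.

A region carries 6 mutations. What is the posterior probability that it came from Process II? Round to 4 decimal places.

0.3144

P(component k | x) = P(Z=k)·f_k(x) / marginal(x), where marginal(x) = Σ_j P(Z=j)·f_j(x).
Poisson probabilities:
  L_I = 0.0881025
  L_II = 0.0821536
  L_III = 0.0764208
  L_IV = 0.0392588
Weight by the priors:
  P(Z=I)·L_I = 0.22 × 0.0881025 = 0.0193826
  P(Z=II)·L_II = 0.28 × 0.0821536 = 0.023003
  P(Z=III)·L_III = 0.30 × 0.0764208 = 0.0229262
  P(Z=IV)·L_IV = 0.20 × 0.0392588 = 0.00785175
Sum: 0.0193826 + 0.023003 + 0.0229262 + 0.00785175 = 0.0731635
Responsibility of Process II: 0.023003 / 0.0731635 ≈ 0.3144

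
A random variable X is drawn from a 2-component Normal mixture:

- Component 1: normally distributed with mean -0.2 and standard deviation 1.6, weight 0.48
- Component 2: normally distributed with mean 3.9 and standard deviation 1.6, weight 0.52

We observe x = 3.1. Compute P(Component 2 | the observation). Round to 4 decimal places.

0.8891

Apply Bayes' rule: the posterior for each component is proportional to its prior times its likelihood at x.
Normal densities:
  f_1 = 0.0297212
  f_2 = 0.220041
Weight by the priors:
  π_1·f_1 = 0.48 × 0.0297212 = 0.0142662
  π_2·f_2 = 0.52 × 0.220041 = 0.114421
Normaliser: 0.0142662 + 0.114421 = 0.128687
P(Component 2 | x) ≈ 0.8891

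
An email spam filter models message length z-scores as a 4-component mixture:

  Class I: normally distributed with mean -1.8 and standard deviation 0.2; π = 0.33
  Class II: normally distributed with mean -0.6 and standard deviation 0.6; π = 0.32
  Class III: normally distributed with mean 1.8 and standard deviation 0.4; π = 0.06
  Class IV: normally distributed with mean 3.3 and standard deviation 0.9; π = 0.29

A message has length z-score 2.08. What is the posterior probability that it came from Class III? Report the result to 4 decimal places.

0.4773

Posterior ∝ prior × likelihood, so P(k | x) ∝ π_k f_k(x); normalise over all components.
Component likelihoods at x = 2.08:
  f_I = (1/(0.2·√(2π)))·exp(−(2.08−-1.8)²/(2·0.2²)) = 1.994711·exp(-188.18000) = 3.75271e-82
  f_II = (1/(0.6·√(2π)))·exp(−(2.08−-0.6)²/(2·0.6²)) = 0.664904·exp(-9.97556) = 3.09336e-05
  f_III = (1/(0.4·√(2π)))·exp(−(2.08−1.8)²/(2·0.4²)) = 0.997356·exp(-0.24500) = 0.780635
  f_IV = (1/(0.9·√(2π)))·exp(−(2.08−3.3)²/(2·0.9²)) = 0.443269·exp(-0.91877) = 0.176869
Prior × likelihood for each component:
  π_I·f_I = 0.33 × 3.75271e-82 = 1.23839e-82
  π_II·f_II = 0.32 × 3.09336e-05 = 9.89874e-06
  π_III·f_III = 0.06 × 0.780635 = 0.0468381
  π_IV·f_IV = 0.29 × 0.176869 = 0.0512921
Sum: 1.23839e-82 + 9.89874e-06 + 0.0468381 + 0.0512921 = 0.0981401
P(Class III | 2.08) = 0.0468381 / 0.0981401 ≈ 0.4773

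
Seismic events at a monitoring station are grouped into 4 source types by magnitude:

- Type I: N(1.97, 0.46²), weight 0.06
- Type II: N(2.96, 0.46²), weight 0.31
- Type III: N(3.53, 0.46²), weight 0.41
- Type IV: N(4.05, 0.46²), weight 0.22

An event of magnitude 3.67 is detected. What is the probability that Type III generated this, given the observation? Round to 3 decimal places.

P(component k | x) = w_k·f_k(x) / marginal(x), where marginal(x) = Σ_j w_j·f_j(x).
Component likelihoods at x = 3.67:
  f_I = 0.000938402
  f_II = 0.263534
  f_III = 0.828015
  f_IV = 0.616548
Weight by the priors:
  w_I·f_I = 0.06 × 0.000938402 = 5.63041e-05
  w_II·f_II = 0.31 × 0.263534 = 0.0816956
  w_III·f_III = 0.41 × 0.828015 = 0.339486
  w_IV·f_IV = 0.22 × 0.616548 = 0.13564
Marginal: 5.63041e-05 + 0.0816956 + 0.339486 + 0.13564 = 0.556879
P(Type III | x) = 0.339486 / 0.556879 ≈ 0.610

0.610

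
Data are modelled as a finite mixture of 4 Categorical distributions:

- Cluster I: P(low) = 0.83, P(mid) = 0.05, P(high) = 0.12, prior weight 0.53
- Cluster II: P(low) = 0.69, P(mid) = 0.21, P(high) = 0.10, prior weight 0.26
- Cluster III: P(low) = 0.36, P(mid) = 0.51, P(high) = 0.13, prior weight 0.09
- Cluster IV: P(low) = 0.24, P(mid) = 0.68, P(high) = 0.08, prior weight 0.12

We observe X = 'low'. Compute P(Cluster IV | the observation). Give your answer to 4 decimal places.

By Bayes' theorem, P(k | x) = π_k f_k(x) / Σ_j π_j f_j(x).
Evaluate each component's likelihood at the observed value:
  f_I = 0.83
  f_II = 0.69
  f_III = 0.36
  f_IV = 0.24
Multiply by the mixture weights:
  π_I·f_I = 0.53 × 0.83 = 0.4399
  π_II·f_II = 0.26 × 0.69 = 0.1794
  π_III·f_III = 0.09 × 0.36 = 0.0324
  π_IV·f_IV = 0.12 × 0.24 = 0.0288
Normaliser: 0.4399 + 0.1794 + 0.0324 + 0.0288 = 0.6805
So the posterior for Cluster IV is 0.0288 / 0.6805 ≈ 0.0423.

0.0423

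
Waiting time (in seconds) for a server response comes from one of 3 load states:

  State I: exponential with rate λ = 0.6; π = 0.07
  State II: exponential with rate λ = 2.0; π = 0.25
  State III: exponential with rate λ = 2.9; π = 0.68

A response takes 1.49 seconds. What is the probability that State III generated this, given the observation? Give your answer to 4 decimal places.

0.3810

P(component k | x) = P(Z=k)·f_k(x) / marginal(x), where marginal(x) = Σ_j P(Z=j)·f_j(x).
Exponential densities:
  L_I = 0.24541
  L_II = 0.101586
  L_III = 0.0385311
Multiply by the mixture weights:
  P(Z=I)·L_I = 0.07 × 0.24541 = 0.0171787
  P(Z=II)·L_II = 0.25 × 0.101586 = 0.0253964
  P(Z=III)·L_III = 0.68 × 0.0385311 = 0.0262012
Evidence: 0.0171787 + 0.0253964 + 0.0262012 = 0.0687763
P(State III | 1.49 seconds) ≈ 0.3810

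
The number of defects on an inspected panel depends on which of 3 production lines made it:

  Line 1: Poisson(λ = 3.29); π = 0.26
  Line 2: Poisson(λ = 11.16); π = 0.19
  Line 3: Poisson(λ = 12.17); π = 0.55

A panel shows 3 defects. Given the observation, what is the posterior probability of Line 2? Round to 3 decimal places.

0.011

Posterior ∝ prior × likelihood, so P(k | x) ∝ P(Z=k) f_k(x); normalise over all components.
Poisson probabilities:
  L_1 = e^(−3.29)·3.29^3/3! = 0.22111
  L_2 = e^(−11.16)·11.16^3/3! = 0.00329697
  L_3 = e^(−12.17)·12.17^3/3! = 0.00155724
Unnormalised posteriors:
  P(Z=1)·L_1 = 0.26 × 0.22111 = 0.0574885
  P(Z=2)·L_2 = 0.19 × 0.00329697 = 0.000626424
  P(Z=3)·L_3 = 0.55 × 0.00155724 = 0.000856484
Sum: 0.0574885 + 0.000626424 + 0.000856484 = 0.0589714
Responsibility of Line 2: 0.000626424 / 0.0589714 ≈ 0.011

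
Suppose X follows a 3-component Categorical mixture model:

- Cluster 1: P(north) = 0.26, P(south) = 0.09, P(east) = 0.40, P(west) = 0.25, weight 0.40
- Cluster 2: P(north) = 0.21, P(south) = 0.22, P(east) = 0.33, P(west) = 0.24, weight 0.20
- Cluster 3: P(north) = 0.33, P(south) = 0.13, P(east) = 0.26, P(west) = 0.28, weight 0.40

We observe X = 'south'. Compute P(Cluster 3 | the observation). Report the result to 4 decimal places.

0.3939

The responsibility of component k is π_k f_k(x) divided by Σ_j π_j f_j(x).
Component likelihoods at x = 'south':
  f_1 = P(south | comp) = 0.09
  f_2 = P(south | comp) = 0.22
  f_3 = P(south | comp) = 0.13
Multiply by the mixture weights:
  π_1·f_1 = 0.40 × 0.09 = 0.036
  π_2·f_2 = 0.20 × 0.22 = 0.044
  π_3·f_3 = 0.40 × 0.13 = 0.052
Evidence: 0.036 + 0.044 + 0.052 = 0.132
P(Cluster 3 | x) = 0.052 / 0.132 ≈ 0.3939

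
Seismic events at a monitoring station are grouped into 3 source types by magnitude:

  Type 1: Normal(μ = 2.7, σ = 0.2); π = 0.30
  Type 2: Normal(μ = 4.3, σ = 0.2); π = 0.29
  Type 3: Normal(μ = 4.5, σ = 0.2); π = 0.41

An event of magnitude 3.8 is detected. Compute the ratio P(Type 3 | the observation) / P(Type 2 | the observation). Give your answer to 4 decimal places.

Since P(k|x) ∝ w_k f_k(x), the posterior odds are w_i f_i(x) / (w_j f_j(x)).
Evaluate each component's likelihood at the observed value:
  p_1 = (1/(0.2·√(2π)))·exp(−(3.8−2.7)²/(2·0.2²)) = 1.994711·exp(-15.12500) = 5.38488e-07
  p_2 = (1/(0.2·√(2π)))·exp(−(3.8−4.3)²/(2·0.2²)) = 1.994711·exp(-3.12500) = 0.0876415
  p_3 = (1/(0.2·√(2π)))·exp(−(3.8−4.5)²/(2·0.2²)) = 1.994711·exp(-6.12500) = 0.00436341
Odds = (0.41/0.29) × (0.00436341/0.0876415) = 1.41379 × 0.0497871 ≈ 0.0704

0.0704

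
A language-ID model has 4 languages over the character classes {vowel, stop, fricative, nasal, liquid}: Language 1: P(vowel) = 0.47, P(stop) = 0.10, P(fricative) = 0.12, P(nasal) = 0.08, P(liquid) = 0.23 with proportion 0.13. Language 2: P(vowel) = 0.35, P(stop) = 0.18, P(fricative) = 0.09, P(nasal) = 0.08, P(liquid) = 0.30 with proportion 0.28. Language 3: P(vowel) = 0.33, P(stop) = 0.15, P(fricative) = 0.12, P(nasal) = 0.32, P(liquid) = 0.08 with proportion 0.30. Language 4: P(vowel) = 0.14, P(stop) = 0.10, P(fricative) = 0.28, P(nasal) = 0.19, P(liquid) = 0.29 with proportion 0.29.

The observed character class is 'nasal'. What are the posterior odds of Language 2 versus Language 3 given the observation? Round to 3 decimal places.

0.233

Only the two components matter; the odds are (π_i f_i(x)) / (π_j f_j(x)).
Component likelihoods at x = 'nasal':
  p_1 = P(nasal | comp) = 0.08
  p_2 = P(nasal | comp) = 0.08
  p_3 = P(nasal | comp) = 0.32
  p_4 = P(nasal | comp) = 0.19
0.0224 / 0.096 ≈ 0.233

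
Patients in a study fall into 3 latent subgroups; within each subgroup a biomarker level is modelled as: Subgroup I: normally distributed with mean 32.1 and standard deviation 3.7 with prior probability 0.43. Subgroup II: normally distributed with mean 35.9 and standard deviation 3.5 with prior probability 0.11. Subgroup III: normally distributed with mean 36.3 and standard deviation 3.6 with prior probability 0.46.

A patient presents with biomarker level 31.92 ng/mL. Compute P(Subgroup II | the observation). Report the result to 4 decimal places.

0.0851

The responsibility of component k is w_k f_k(x) divided by Σ_j w_j f_j(x).
Normal densities:
  f_I = (1/(3.7·√(2π)))·exp(−(31.92−32.1)²/(2·3.7²)) = 0.107822·exp(-0.00118) = 0.107695
  f_II = (1/(3.5·√(2π)))·exp(−(31.92−35.9)²/(2·3.5²)) = 0.113984·exp(-0.64655) = 0.0597104
  f_III = (1/(3.6·√(2π)))·exp(−(31.92−36.3)²/(2·3.6²)) = 0.110817·exp(-0.74014) = 0.0528651
Prior × likelihood for each component:
  w_I·f_I = 0.43 × 0.107695 = 0.0463087
  w_II·f_II = 0.11 × 0.0597104 = 0.00656815
  w_III·f_III = 0.46 × 0.0528651 = 0.024318
Evidence: 0.0463087 + 0.00656815 + 0.024318 = 0.0771948
P(Subgroup II | x) ≈ 0.0851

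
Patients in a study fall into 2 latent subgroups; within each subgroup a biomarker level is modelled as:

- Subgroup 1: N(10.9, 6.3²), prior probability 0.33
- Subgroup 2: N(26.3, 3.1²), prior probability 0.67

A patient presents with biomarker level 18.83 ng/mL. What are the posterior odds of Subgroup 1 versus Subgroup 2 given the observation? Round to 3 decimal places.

Since P(k|x) ∝ P(Z=k) f_k(x), the posterior odds are P(Z=i) f_i(x) / (P(Z=j) f_j(x)).
Component likelihoods at x = 18.83 ng/mL:
  L_1 = 0.0286762
  L_2 = 0.00705786
Posterior odds = (P(Z=1)·L_1) / (P(Z=2)·L_2) = (0.33·0.0286762) / (0.67·0.00705786) = 0.00946313 / 0.00472877 ≈ 2.001

2.001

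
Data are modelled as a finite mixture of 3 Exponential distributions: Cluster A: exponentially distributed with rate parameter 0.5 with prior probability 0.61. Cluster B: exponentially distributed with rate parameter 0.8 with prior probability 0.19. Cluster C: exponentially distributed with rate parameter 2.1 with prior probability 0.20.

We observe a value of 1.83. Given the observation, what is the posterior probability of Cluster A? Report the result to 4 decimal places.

Posterior ∝ prior × likelihood, so P(k | x) ∝ π_k f_k(x); normalise over all components.
Component likelihoods at x = 1.83:
  L_A = 0.5·e^(−0.5·1.83) = 0.5·e^(−0.9150) = 0.200258
  L_B = 0.8·e^(−0.8·1.83) = 0.8·e^(−1.4640) = 0.185047
  L_C = 2.1·e^(−2.1·1.83) = 2.1·e^(−3.8430) = 0.0450014
Multiply by the mixture weights:
  π_A·L_A = 0.61 × 0.200258 = 0.122158
  π_B·L_B = 0.19 × 0.185047 = 0.035159
  π_C·L_C = 0.20 × 0.0450014 = 0.00900027
Denominator: 0.122158 + 0.035159 + 0.00900027 = 0.166317
So the posterior for Cluster A is 0.122158 / 0.166317 ≈ 0.7345.

0.7345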